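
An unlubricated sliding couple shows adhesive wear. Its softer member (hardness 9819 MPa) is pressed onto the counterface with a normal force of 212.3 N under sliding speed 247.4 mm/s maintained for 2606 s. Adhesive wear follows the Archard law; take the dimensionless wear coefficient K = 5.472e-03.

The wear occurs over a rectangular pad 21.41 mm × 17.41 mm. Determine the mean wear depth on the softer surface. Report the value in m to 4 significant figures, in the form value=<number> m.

Each operation maintains full precision. The intermediates are shown rounded; rounded once at the end: four significant figures.
Sliding speed v = 247.4 mm/s = 0.2474 m/s. Total distance L = v·t = 0.2474 m/s × 2606 s = 644.7 m.
Hardness H = 9819 MPa = 9.819e+09 Pa.
Pad sides 21.41 mm × 17.41 mm = 0.02141 m × 0.01741 m. Contact area A = 0.02141 m × 0.01741 m = 3.727e-04 m².
SI base units throughout: W = 212.3 N, H = 9.819e+09 Pa, K = 5.472e-03.
The Archard volume V = K·W·L/H = 5.472e-03 · 212.3 · 644.7 / 9.819e+09 = 7.628e-08 m³.
Depth of wear h = V/A = 7.628e-08 / 3.727e-04 = 2.046e-04 m.

value=2.046e-04 m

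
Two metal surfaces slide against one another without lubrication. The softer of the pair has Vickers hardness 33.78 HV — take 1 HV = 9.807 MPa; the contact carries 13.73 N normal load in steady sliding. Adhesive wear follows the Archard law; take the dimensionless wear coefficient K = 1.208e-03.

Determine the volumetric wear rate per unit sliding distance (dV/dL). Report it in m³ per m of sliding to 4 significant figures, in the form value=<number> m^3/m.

All working math holds exact precision, and intermediate values are printed rounded; a single final rounding to 4 significant figures.
Hardness H = 33.78 HV × 9.807 MPa/HV = 331.3 MPa = 3.313e+08 Pa.
Expressed in SI base units: W = 13.73 N, H = 3.313e+08 Pa, K = 1.208e-03.
Volumetric rate dV/dL = K·W/H: 1.208e-03 · 13.73 / 3.313e+08 = 5.007e-11 m³/m.

value=5.007e-11 m^3/m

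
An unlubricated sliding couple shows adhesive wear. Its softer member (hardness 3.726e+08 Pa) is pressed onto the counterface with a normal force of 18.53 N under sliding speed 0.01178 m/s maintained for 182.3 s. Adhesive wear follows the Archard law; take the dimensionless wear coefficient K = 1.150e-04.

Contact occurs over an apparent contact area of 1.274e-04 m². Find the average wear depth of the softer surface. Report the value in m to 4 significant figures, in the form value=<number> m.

value=9.640e-08 m

The intermediates are shown rounded; every step runs at full precision, and a lone final rounding, at 4 significant digits.
Convert: Distance covered L = v·t = 0.01178 m/s × 182.3 s = 2.147 m.
Collected in SI base units: W = 18.53 N, H = 3.726e+08 Pa, K = 1.150e-04.
Archard relation: V = K·W·L/H = 1.150e-04 · 18.53 · 2.147 / 3.726e+08 = 1.228e-11 m³.
Wear depth h = V/A = 1.228e-11 / 1.274e-04 = 9.640e-08 m.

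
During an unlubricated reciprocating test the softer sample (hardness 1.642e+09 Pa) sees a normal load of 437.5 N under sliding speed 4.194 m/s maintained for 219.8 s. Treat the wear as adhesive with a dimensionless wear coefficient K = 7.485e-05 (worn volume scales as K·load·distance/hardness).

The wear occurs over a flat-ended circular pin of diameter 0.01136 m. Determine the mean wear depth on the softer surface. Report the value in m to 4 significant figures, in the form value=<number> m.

Intermediates are printed rounded. Each operation holds full float precision; rounded just once: 4 significant digits.
Convert: Path length L = v·t = 4.194 m/s × 219.8 s = 921.8 m.
Convert: Contact area A = π·d²/4 = π·(0.01136 m)²/4 = 1.014e-04 m².
In SI base units: W = 437.5 N, H = 1.642e+09 Pa, K = 7.485e-05.
Archard volume V = K·W·L/H = 7.485e-05 · 437.5 · 921.8 / 1.642e+09 = 1.838e-08 m³.
Wear depth h = V/A = 1.838e-08 / 1.014e-04 = 1.814e-04 m.

value=1.814e-04 m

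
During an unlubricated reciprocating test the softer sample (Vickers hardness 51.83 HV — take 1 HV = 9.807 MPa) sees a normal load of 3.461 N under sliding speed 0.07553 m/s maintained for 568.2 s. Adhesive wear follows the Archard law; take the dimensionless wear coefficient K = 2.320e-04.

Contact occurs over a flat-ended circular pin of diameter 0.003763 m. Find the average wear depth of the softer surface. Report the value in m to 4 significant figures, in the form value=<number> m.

value=6.096e-06 m

Intermediate values are shown rounded. All working math runs at full float precision. Rounded once at the end, at 4 significant figures.
Convert: The distance L = v·t = 0.07553 m/s × 568.2 s = 42.92 m.
Convert: Hardness H = 51.83 HV × 9.807 MPa/HV = 508.3 MPa = 5.083e+08 Pa.
Convert: Contact area A = π·d²/4 = π·(0.003763 m)²/4 = 1.112e-05 m².
As SI base values: W = 3.461 N, H = 5.083e+08 Pa, K = 2.320e-04.
Wear volume V = K·W·L/H = 2.320e-04 · 3.461 · 42.92 / 5.083e+08 = 6.779e-11 m³.
Mean wear depth h = V/A = 6.779e-11 / 1.112e-05 = 6.096e-06 m.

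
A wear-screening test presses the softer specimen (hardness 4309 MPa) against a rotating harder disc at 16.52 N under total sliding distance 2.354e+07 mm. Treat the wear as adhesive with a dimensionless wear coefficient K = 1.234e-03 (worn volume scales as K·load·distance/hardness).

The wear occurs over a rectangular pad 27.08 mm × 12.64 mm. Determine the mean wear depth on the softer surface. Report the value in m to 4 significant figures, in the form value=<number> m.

value=3.254e-04 m

The computation holds exact precision. Intermediate values appear rounded. Rounded just once: 4 significant figures.
Total distance L = 2.354e+07 mm = 2.354e+04 m.
Hardness H = 4309 MPa = 4.309e+09 Pa.
Pad sides 27.08 mm × 12.64 mm = 0.02708 m × 0.01264 m. Contact area A = 0.02708 m × 0.01264 m = 3.423e-04 m².
In SI base units, W = 16.52 N, H = 4.309e+09 Pa, K = 1.234e-03.
Apply Archard: V = K·W·L/H = 1.234e-03 · 16.52 · 2.354e+04 / 4.309e+09 = 1.114e-07 m³.
Depth h = V/A = 1.114e-07 / 3.423e-04 = 3.254e-04 m.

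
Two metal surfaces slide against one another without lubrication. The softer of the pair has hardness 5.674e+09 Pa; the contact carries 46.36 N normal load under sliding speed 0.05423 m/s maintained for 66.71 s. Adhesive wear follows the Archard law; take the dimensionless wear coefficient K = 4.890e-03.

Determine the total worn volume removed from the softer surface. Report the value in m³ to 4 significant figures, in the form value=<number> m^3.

value=1.445e-10 m^3

The algebra carries full precision; the intermediates are shown rounded, and one last rounding to 4 significant digits.
Convert: The distance L = v·t = 0.05423 m/s × 66.71 s = 3.618 m.
In SI base units, W = 46.36 N, H = 5.674e+09 Pa, K = 4.890e-03.
By Archard's law, V = K·W·L/H = 4.890e-03 · 46.36 · 3.618 / 5.674e+09 = 1.445e-10 m³.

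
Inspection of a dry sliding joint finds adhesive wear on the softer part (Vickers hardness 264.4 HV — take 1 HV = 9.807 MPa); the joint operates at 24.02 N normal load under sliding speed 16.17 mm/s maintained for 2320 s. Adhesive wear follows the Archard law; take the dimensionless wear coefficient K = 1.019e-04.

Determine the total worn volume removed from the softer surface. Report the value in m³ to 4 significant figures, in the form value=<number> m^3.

The algebra carries full float precision. Displayed values are rounded; rounded once at the end: four significant digits.
Sliding speed v = 16.17 mm/s = 0.01617 m/s. Sliding distance L = v·t = 0.01617 m/s × 2320 s = 37.51 m.
Hardness H = 264.4 HV × 9.807 MPa/HV = 2593 MPa = 2.593e+09 Pa.
Working in SI base units: W = 24.02 N, H = 2.593e+09 Pa, K = 1.019e-04.
Archard relation: V = K·W·L/H = 1.019e-04 · 24.02 · 37.51 / 2.593e+09 = 3.541e-11 m³.

value=3.541e-11 m^3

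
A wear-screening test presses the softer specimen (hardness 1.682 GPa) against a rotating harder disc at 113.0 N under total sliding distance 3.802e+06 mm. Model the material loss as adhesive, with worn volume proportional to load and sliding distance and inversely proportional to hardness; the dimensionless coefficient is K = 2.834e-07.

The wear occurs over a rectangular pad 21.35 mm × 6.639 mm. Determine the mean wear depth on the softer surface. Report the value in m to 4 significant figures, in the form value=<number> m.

value=5.107e-07 m

All arithmetic keeps exact precision — intermediates appear rounded — rounded just once: four significant digits.
Path length L = 3.802e+06 mm = 3802 m.
Hardness H = 1.682 GPa = 1.682e+09 Pa.
Pad sides 21.35 mm × 6.639 mm = 0.02135 m × 0.006639 m. Contact area A = 0.02135 m × 0.006639 m = 1.417e-04 m².
Restated in SI base units: W = 113.0 N, H = 1.682e+09 Pa, K = 2.834e-07.
Archard relation: V = K·W·L/H = 2.834e-07 · 113.0 · 3802 / 1.682e+09 = 7.239e-11 m³.
Mean depth h = V/A = 7.239e-11 / 1.417e-04 = 5.107e-07 m.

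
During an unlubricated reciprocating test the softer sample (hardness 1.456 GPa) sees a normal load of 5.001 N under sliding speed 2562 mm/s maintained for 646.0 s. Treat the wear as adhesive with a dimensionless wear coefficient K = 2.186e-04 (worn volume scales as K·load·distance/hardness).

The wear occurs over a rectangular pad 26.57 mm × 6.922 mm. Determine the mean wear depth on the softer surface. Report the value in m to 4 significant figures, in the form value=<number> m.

value=6.757e-06 m

Printed values are rounded, and all working math keeps full float precision. Rounded just once to four significant figures.
Convert: Sliding speed v = 2562 mm/s = 2.562 m/s. Path length L = v·t = 2.562 m/s × 646.0 s = 1655 m.
Convert: Hardness H = 1.456 GPa = 1.456e+09 Pa.
Convert: Pad sides 26.57 mm × 6.922 mm = 0.02657 m × 0.006922 m. Contact area A = 0.02657 m × 0.006922 m = 1.839e-04 m².
As SI base values: W = 5.001 N, H = 1.456e+09 Pa, K = 2.186e-04.
Archard volume V = K·W·L/H = 2.186e-04 · 5.001 · 1655 / 1.456e+09 = 1.243e-09 m³.
Mean depth h = V/A = 1.243e-09 / 1.839e-04 = 6.757e-06 m.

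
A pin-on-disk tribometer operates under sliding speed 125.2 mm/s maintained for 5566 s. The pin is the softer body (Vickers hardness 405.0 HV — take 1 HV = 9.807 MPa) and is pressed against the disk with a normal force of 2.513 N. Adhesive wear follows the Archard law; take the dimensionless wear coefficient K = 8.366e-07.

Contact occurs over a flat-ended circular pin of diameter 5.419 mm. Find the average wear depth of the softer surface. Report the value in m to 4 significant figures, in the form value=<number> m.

The intermediates are printed rounded, and all working math maintains full precision, and one final rounding, at four significant figures.
Sliding speed v = 125.2 mm/s = 0.1252 m/s. The distance L = v·t = 0.1252 m/s × 5566 s = 696.9 m.
Hardness H = 405.0 HV × 9.807 MPa/HV = 3972 MPa = 3.972e+09 Pa.
Pin diameter d = 5.419 mm = 0.005419 m. Contact area A = π·d²/4 = π·(0.005419 m)²/4 = 2.306e-05 m².
Collected in SI base units: W = 2.513 N, H = 3.972e+09 Pa, K = 8.366e-07.
Wear volume V = K·W·L/H = 8.366e-07 · 2.513 · 696.9 / 3.972e+09 = 3.689e-13 m³.
Depth of wear h = V/A = 3.689e-13 / 2.306e-05 = 1.599e-08 m.

value=1.599e-08 m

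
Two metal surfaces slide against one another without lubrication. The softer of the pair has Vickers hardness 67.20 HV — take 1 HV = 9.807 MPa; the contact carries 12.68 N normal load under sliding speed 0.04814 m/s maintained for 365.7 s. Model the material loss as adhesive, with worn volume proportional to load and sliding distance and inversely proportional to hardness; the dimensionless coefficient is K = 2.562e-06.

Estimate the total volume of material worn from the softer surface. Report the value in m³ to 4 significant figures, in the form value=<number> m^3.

Intermediates are shown rounded. Each operation runs at full precision, and rounded just once: four significant figures.
Convert: The distance L = v·t = 0.04814 m/s × 365.7 s = 17.60 m.
Convert: Hardness H = 67.20 HV × 9.807 MPa/HV = 659.0 MPa = 6.590e+08 Pa.
In SI base units: W = 12.68 N, H = 6.590e+08 Pa, K = 2.562e-06.
Worn volume V = K·W·L/H = 2.562e-06 · 12.68 · 17.60 / 6.590e+08 = 8.678e-13 m³.

value=8.678e-13 m^3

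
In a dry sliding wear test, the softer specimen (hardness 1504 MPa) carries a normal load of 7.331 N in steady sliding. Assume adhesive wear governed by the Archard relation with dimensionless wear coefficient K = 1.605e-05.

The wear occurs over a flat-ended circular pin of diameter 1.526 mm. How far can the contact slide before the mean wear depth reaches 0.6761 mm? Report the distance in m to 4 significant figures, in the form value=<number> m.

All arithmetic carries full precision. Intermediate values are printed rounded; one final rounding: four significant digits.
Convert: Hardness H = 1504 MPa = 1.504e+09 Pa.
Convert: Pin diameter d = 1.526 mm = 0.001526 m. Contact area A = π·d²/4 = π·(0.001526 m)²/4 = 1.829e-06 m².
Convert: Depth limit h_lim = 0.6761 mm = 6.761e-04 m.
In SI base units: W = 7.331 N, H = 1.504e+09 Pa, K = 1.605e-05.
Wearable volume V_lim = h_lim·A = 6.761e-04 · 1.829e-06 = 1.237e-09 m³.
Life L = V_lim·H/(K·W) = 1.237e-09 · 1.504e+09 / (1.605e-05 · 7.331) = 1.581e+04 m.

value=1.581e+04 m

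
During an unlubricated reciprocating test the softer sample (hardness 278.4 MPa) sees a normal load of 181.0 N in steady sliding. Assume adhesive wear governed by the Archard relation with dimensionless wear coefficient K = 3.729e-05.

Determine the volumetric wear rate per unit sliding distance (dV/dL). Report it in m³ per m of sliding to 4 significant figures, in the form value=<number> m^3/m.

Intermediates are shown rounded, and all arithmetic carries exact precision. Rounded just once to four significant digits.
Hardness H = 278.4 MPa = 2.784e+08 Pa.
Working in SI base units: W = 181.0 N, H = 2.784e+08 Pa, K = 3.729e-05.
Rate of wear dV/dL = K·W/H, so: 3.729e-05 · 181.0 / 2.784e+08 = 2.424e-11 m³/m.

value=2.424e-11 m^3/m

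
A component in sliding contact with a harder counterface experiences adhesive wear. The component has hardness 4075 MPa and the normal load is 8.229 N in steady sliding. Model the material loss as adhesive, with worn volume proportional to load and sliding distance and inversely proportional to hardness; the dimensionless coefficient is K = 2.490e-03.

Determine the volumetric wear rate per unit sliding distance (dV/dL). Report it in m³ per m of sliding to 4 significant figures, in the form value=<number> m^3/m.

The intermediates are displayed rounded — each operation carries full precision; rounded just once to four significant figures.
Convert: Hardness H = 4075 MPa = 4.075e+09 Pa.
Restated in SI base units: W = 8.229 N, H = 4.075e+09 Pa, K = 2.490e-03.
Volumetric rate dV/dL = K·W/H — distance-free: 2.490e-03 · 8.229 / 4.075e+09 = 5.028e-12 m³/m.

value=5.028e-12 m^3/m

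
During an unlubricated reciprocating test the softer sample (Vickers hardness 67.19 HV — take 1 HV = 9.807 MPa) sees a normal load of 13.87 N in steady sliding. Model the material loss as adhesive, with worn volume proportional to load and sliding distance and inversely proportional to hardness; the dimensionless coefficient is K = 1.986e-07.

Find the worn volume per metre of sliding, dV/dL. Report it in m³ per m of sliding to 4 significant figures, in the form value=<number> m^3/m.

value=4.180e-15 m^3/m

Each operation keeps full precision, and the intermediates appear rounded; a lone final rounding, at 4 significant figures.
Hardness H = 67.19 HV × 9.807 MPa/HV = 658.9 MPa = 6.589e+08 Pa.
SI base units throughout: W = 13.87 N, H = 6.589e+08 Pa, K = 1.986e-07.
Sliding wear rate dV/dL = K·W/H — distance-free: 1.986e-07 · 13.87 / 6.589e+08 = 4.180e-15 m³/m.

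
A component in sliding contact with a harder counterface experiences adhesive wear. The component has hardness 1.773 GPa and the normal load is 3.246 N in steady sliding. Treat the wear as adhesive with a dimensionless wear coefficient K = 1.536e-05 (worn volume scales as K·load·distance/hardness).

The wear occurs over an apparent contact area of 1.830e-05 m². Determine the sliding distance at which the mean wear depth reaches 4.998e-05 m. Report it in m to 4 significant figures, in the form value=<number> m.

All working math runs at full float precision, and intermediates are printed rounded; one last rounding, at 4 significant digits.
Convert: Hardness H = 1.773 GPa = 1.773e+09 Pa.
Restated in SI base units: W = 3.246 N, H = 1.773e+09 Pa, K = 1.536e-05.
Allowed volume V_lim = h_lim·A = 4.998e-05 · 1.830e-05 = 9.146e-10 m³.
Inverting, life L = V_lim·H/(K·W) = 9.146e-10 · 1.773e+09 / (1.536e-05 · 3.246) = 3.252e+04 m.

value=3.252e+04 m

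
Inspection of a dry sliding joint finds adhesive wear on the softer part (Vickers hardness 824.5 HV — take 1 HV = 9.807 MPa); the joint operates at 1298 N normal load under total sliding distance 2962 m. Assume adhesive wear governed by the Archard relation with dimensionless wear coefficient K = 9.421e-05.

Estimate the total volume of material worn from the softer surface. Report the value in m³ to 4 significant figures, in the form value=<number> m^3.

All arithmetic runs at full float precision. Intermediate values are printed rounded. Rounded just once to four significant digits.
Hardness H = 824.5 HV × 9.807 MPa/HV = 8086 MPa = 8.086e+09 Pa.
Collected in SI base units: W = 1298 N, H = 8.086e+09 Pa, K = 9.421e-05.
Wear volume V = K·W·L/H = 9.421e-05 · 1298 · 2962 / 8.086e+09 = 4.480e-08 m³.

value=4.480e-08 m^3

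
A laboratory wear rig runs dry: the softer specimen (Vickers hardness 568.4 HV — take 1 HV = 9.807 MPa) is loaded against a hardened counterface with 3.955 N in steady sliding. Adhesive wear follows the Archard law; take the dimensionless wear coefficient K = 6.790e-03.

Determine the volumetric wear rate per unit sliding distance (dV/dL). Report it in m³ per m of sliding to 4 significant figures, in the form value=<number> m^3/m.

Each operation holds full float precision, and the intermediates appear rounded. Rounded once at the end, at four significant figures.
Hardness H = 568.4 HV × 9.807 MPa/HV = 5574 MPa = 5.574e+09 Pa.
SI base units throughout: W = 3.955 N, H = 5.574e+09 Pa, K = 6.790e-03.
Volumetric rate dV/dL = K·W/H, per unit distance: 6.790e-03 · 3.955 / 5.574e+09 = 4.818e-12 m³/m.

value=4.818e-12 m^3/m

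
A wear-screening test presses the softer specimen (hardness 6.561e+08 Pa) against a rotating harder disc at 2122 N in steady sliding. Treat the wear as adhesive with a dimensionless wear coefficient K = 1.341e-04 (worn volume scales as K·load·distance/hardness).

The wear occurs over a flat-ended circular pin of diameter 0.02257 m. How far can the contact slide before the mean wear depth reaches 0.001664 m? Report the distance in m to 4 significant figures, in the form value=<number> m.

value=1535 m

The intermediates appear rounded; each operation keeps full precision; one final rounding: 4 significant digits.
Contact area A = π·d²/4 = π·(0.02257 m)²/4 = 4.001e-04 m².
Expressed in SI base units: W = 2122 N, H = 6.561e+08 Pa, K = 1.341e-04.
Volume at the limit: V_lim = h_lim·A = 0.001664 · 4.001e-04 = 6.657e-07 m³.
Sliding life L = V_lim·H/(K·W) = 6.657e-07 · 6.561e+08 / (1.341e-04 · 2122) = 1535 m.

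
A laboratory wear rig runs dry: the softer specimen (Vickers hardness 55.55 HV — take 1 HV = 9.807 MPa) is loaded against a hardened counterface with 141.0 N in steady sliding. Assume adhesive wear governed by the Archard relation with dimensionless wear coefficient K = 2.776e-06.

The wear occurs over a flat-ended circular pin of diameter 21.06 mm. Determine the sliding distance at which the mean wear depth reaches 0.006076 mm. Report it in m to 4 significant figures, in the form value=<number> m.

value=2946 m

Every step holds full float precision, and the intermediates are printed rounded — one last rounding to 4 significant figures.
Hardness H = 55.55 HV × 9.807 MPa/HV = 544.8 MPa = 5.448e+08 Pa.
Pin diameter d = 21.06 mm = 0.02106 m. Contact area A = π·d²/4 = π·(0.02106 m)²/4 = 3.483e-04 m².
Depth limit h_lim = 0.006076 mm = 6.076e-06 m.
In SI base units: W = 141.0 N, H = 5.448e+08 Pa, K = 2.776e-06.
Allowed volume V_lim = h_lim·A = 6.076e-06 · 3.483e-04 = 2.117e-09 m³.
Thus life L = V_lim·H/(K·W) = 2.117e-09 · 5.448e+08 / (2.776e-06 · 141.0) = 2946 m.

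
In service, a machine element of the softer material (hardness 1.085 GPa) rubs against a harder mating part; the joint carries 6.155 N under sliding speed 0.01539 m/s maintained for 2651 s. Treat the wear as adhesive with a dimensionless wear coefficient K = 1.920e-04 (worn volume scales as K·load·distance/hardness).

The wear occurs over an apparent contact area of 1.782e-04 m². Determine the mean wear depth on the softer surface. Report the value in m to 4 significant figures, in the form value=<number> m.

The intermediates are printed rounded; all arithmetic maintains full float precision — a lone final rounding, at four significant figures.
Distance covered L = v·t = 0.01539 m/s × 2651 s = 40.80 m.
Hardness H = 1.085 GPa = 1.085e+09 Pa.
In SI base units: W = 6.155 N, H = 1.085e+09 Pa, K = 1.920e-04.
The Archard volume V = K·W·L/H = 1.920e-04 · 6.155 · 40.80 / 1.085e+09 = 4.444e-11 m³.
Depth h = V/A = 4.444e-11 / 1.782e-04 = 2.494e-07 m.

value=2.494e-07 m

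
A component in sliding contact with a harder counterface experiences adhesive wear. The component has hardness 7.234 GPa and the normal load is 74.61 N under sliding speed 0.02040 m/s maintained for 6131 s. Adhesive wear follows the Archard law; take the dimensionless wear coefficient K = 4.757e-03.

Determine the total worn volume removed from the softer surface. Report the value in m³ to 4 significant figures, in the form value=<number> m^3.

All arithmetic carries full precision — quoted intermediates are rounded — a single final rounding, at 4 significant figures.
Path length L = v·t = 0.02040 m/s × 6131 s = 125.1 m.
Hardness H = 7.234 GPa = 7.234e+09 Pa.
As SI base values: W = 74.61 N, H = 7.234e+09 Pa, K = 4.757e-03.
The Archard volume V = K·W·L/H = 4.757e-03 · 74.61 · 125.1 / 7.234e+09 = 6.136e-09 m³.

value=6.136e-09 m^3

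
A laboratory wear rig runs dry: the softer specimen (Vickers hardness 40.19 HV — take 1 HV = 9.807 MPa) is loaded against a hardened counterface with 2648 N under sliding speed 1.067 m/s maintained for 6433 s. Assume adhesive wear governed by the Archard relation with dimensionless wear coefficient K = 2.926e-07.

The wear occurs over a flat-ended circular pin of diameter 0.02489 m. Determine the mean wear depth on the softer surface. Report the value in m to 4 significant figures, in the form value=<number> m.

value=2.773e-05 m

Every step carries full float precision. Intermediate values are shown rounded, and one final rounding, at four significant digits.
Total distance L = v·t = 1.067 m/s × 6433 s = 6864 m.
Hardness H = 40.19 HV × 9.807 MPa/HV = 394.1 MPa = 3.941e+08 Pa.
Contact area A = π·d²/4 = π·(0.02489 m)²/4 = 4.866e-04 m².
SI base units throughout: W = 2648 N, H = 3.941e+08 Pa, K = 2.926e-07.
Wear volume V = K·W·L/H = 2.926e-07 · 2648 · 6864 / 3.941e+08 = 1.349e-08 m³.
Mean wear depth h = V/A = 1.349e-08 / 4.866e-04 = 2.773e-05 m.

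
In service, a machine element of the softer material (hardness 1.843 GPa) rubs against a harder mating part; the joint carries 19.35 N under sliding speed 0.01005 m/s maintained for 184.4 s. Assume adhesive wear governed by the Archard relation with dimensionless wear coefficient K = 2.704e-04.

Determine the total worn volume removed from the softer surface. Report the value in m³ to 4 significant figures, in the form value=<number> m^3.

The algebra runs at full float precision. Intermediate values are printed rounded — rounded just once, at 4 significant figures.
Convert: Distance covered L = v·t = 0.01005 m/s × 184.4 s = 1.853 m.
Convert: Hardness H = 1.843 GPa = 1.843e+09 Pa.
Expressed in SI base units: W = 19.35 N, H = 1.843e+09 Pa, K = 2.704e-04.
Wear volume V = K·W·L/H = 2.704e-04 · 19.35 · 1.853 / 1.843e+09 = 5.261e-12 m³.

value=5.261e-12 m^3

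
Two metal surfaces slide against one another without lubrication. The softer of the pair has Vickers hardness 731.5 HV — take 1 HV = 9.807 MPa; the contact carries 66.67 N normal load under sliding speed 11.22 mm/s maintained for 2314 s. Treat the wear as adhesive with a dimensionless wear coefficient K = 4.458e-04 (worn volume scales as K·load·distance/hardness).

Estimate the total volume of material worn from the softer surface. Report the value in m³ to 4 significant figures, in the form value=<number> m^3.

All arithmetic keeps full precision. The intermediates are printed rounded, and a lone final rounding, at four significant figures.
Convert: Sliding speed v = 11.22 mm/s = 0.01122 m/s. Distance L = v·t = 0.01122 m/s × 2314 s = 25.96 m.
Convert: Hardness H = 731.5 HV × 9.807 MPa/HV = 7174 MPa = 7.174e+09 Pa.
SI base units throughout: W = 66.67 N, H = 7.174e+09 Pa, K = 4.458e-04.
Archard relation: V = K·W·L/H = 4.458e-04 · 66.67 · 25.96 / 7.174e+09 = 1.076e-10 m³.

value=1.076e-10 m^3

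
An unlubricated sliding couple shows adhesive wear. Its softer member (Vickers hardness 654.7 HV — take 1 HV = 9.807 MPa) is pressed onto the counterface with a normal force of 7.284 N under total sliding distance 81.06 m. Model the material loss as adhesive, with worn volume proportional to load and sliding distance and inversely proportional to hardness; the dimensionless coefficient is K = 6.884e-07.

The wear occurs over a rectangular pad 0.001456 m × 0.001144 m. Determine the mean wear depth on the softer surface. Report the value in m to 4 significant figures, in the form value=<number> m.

Printed values are rounded, and each operation holds full float precision, and a lone final rounding to 4 significant digits.
Convert: Hardness H = 654.7 HV × 9.807 MPa/HV = 6421 MPa = 6.421e+09 Pa.
Convert: Contact area A = 0.001456 m × 0.001144 m = 1.666e-06 m².
SI base units throughout: W = 7.284 N, H = 6.421e+09 Pa, K = 6.884e-07.
Archard relation: V = K·W·L/H = 6.884e-07 · 7.284 · 81.06 / 6.421e+09 = 6.331e-14 m³.
Mean wear depth h = V/A = 6.331e-14 / 1.666e-06 = 3.801e-08 m.

value=3.801e-08 m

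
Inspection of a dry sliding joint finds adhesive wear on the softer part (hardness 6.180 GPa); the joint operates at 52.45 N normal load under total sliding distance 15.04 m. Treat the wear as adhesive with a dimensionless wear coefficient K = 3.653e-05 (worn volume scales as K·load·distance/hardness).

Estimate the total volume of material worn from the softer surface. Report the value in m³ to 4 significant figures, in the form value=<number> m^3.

Printed values are rounded. All arithmetic carries full float precision, and rounded once at the end: 4 significant digits.
Hardness H = 6.180 GPa = 6.180e+09 Pa.
In SI base units: W = 52.45 N, H = 6.180e+09 Pa, K = 3.653e-05.
The Archard volume V = K·W·L/H = 3.653e-05 · 52.45 · 15.04 / 6.180e+09 = 4.663e-12 m³.

value=4.663e-12 m^3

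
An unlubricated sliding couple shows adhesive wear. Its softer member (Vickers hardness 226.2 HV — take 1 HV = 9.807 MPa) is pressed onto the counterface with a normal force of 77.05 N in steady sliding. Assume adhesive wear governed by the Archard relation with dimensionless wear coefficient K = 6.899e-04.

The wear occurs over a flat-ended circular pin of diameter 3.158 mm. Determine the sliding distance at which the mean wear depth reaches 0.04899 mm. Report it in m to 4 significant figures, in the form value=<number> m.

value=16.01 m

The intermediates are displayed rounded; every step runs at exact precision. Rounded just once, at 4 significant digits.
Hardness H = 226.2 HV × 9.807 MPa/HV = 2218 MPa = 2.218e+09 Pa.
Pin diameter d = 3.158 mm = 0.003158 m. Contact area A = π·d²/4 = π·(0.003158 m)²/4 = 7.833e-06 m².
Depth limit h_lim = 0.04899 mm = 4.899e-05 m.
SI base units throughout: W = 77.05 N, H = 2.218e+09 Pa, K = 6.899e-04.
Wearable volume V_lim = h_lim·A = 4.899e-05 · 7.833e-06 = 3.837e-10 m³.
Life L = V_lim·H/(K·W) = 3.837e-10 · 2.218e+09 / (6.899e-04 · 77.05) = 16.01 m.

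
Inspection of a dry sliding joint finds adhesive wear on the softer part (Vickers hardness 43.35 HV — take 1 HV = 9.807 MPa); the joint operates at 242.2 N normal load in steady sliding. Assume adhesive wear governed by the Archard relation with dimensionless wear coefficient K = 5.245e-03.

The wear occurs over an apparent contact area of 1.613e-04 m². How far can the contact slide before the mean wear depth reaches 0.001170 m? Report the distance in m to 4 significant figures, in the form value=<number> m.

value=63.16 m

All working math keeps exact precision — intermediates appear rounded; rounded once at the end to four significant digits.
Convert: Hardness H = 43.35 HV × 9.807 MPa/HV = 425.1 MPa = 4.251e+08 Pa.
Restated in SI base units: W = 242.2 N, H = 4.251e+08 Pa, K = 5.245e-03.
Allowed volume V_lim = h_lim·A = 0.001170 · 1.613e-04 = 1.887e-07 m³.
Life L = V_lim·H/(K·W) = 1.887e-07 · 4.251e+08 / (5.245e-03 · 242.2) = 63.16 m.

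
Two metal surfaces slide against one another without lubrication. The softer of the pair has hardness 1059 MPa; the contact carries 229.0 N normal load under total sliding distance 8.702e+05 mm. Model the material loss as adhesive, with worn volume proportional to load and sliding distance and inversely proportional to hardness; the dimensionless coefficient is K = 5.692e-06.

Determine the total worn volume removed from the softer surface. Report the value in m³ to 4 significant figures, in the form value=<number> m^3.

The intermediates are printed rounded; each operation keeps exact precision; a single final rounding: four significant figures.
Convert: Sliding distance L = 8.702e+05 mm = 870.2 m.
Convert: Hardness H = 1059 MPa = 1.059e+09 Pa.
In SI base units: W = 229.0 N, H = 1.059e+09 Pa, K = 5.692e-06.
Worn volume V = K·W·L/H = 5.692e-06 · 229.0 · 870.2 / 1.059e+09 = 1.071e-09 m³.

value=1.071e-09 m^3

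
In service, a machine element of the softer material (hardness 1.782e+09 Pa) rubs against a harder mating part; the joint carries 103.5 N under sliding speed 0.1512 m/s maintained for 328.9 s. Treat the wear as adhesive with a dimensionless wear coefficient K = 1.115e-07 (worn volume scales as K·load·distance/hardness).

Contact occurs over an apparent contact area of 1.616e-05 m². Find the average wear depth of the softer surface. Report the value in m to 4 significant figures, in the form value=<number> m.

All working math keeps full float precision — displayed values are rounded, and rounded once at the end to four significant figures.
Convert: Path length L = v·t = 0.1512 m/s × 328.9 s = 49.73 m.
SI base units throughout: W = 103.5 N, H = 1.782e+09 Pa, K = 1.115e-07.
The Archard volume V = K·W·L/H = 1.115e-07 · 103.5 · 49.73 / 1.782e+09 = 3.220e-13 m³.
Average depth h = V/A = 3.220e-13 / 1.616e-05 = 1.993e-08 m.

value=1.993e-08 m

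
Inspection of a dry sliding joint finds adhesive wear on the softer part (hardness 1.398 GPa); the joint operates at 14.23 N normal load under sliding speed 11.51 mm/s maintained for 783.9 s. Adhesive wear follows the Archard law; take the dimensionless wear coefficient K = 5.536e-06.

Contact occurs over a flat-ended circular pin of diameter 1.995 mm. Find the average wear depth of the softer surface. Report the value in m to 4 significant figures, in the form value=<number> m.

The algebra runs at full float precision — quoted intermediates are rounded. Rounded just once, at four significant figures.
Convert: Sliding speed v = 11.51 mm/s = 0.01151 m/s. Path length L = v·t = 0.01151 m/s × 783.9 s = 9.023 m.
Convert: Hardness H = 1.398 GPa = 1.398e+09 Pa.
Convert: Pin diameter d = 1.995 mm = 0.001995 m. Contact area A = π·d²/4 = π·(0.001995 m)²/4 = 3.126e-06 m².
Restated in SI base units: W = 14.23 N, H = 1.398e+09 Pa, K = 5.536e-06.
By Archard's law, V = K·W·L/H = 5.536e-06 · 14.23 · 9.023 / 1.398e+09 = 5.084e-13 m³.
Average depth h = V/A = 5.084e-13 / 3.126e-06 = 1.627e-07 m.

value=1.627e-07 m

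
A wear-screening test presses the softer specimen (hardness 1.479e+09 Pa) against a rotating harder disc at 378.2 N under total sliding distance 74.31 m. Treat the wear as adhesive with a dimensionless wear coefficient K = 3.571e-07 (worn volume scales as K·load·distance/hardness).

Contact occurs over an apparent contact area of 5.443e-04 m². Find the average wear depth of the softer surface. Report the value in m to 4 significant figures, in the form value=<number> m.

value=1.247e-08 m

Printed values are rounded; all working math holds full precision; one last rounding to 4 significant digits.
In SI base units, W = 378.2 N, H = 1.479e+09 Pa, K = 3.571e-07.
Worn volume V = K·W·L/H = 3.571e-07 · 378.2 · 74.31 / 1.479e+09 = 6.786e-12 m³.
Average depth h = V/A = 6.786e-12 / 5.443e-04 = 1.247e-08 m.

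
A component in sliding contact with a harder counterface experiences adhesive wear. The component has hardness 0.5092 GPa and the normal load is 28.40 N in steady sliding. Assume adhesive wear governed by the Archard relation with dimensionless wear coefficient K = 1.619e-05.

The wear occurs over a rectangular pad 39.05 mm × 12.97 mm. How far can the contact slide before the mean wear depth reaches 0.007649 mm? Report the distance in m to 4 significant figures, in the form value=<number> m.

Printed values are rounded. Each operation maintains exact precision. Rounded once at the end: 4 significant figures.
Hardness H = 0.5092 GPa = 5.092e+08 Pa.
Pad sides 39.05 mm × 12.97 mm = 0.03905 m × 0.01297 m. Contact area A = 0.03905 m × 0.01297 m = 5.065e-04 m².
Depth limit h_lim = 0.007649 mm = 7.649e-06 m.
In SI base units, W = 28.40 N, H = 5.092e+08 Pa, K = 1.619e-05.
Permissible volume V_lim = h_lim·A = 7.649e-06 · 5.065e-04 = 3.874e-09 m³.
So the life L = V_lim·H/(K·W) = 3.874e-09 · 5.092e+08 / (1.619e-05 · 28.40) = 4290 m.

value=4290 m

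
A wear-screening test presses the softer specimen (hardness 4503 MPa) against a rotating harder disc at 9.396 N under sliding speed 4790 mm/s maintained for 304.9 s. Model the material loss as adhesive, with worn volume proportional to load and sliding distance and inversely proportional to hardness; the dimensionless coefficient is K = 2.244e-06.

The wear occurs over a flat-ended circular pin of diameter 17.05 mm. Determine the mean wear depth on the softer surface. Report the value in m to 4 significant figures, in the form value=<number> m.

The computation runs at full precision; the intermediates are shown rounded. Rounded just once to four significant digits.
Convert: Sliding speed v = 4790 mm/s = 4.790 m/s. Total distance L = v·t = 4.790 m/s × 304.9 s = 1460 m.
Convert: Hardness H = 4503 MPa = 4.503e+09 Pa.
Convert: Pin diameter d = 17.05 mm = 0.01705 m. Contact area A = π·d²/4 = π·(0.01705 m)²/4 = 2.283e-04 m².
In SI base units: W = 9.396 N, H = 4.503e+09 Pa, K = 2.244e-06.
Archard volume V = K·W·L/H = 2.244e-06 · 9.396 · 1460 / 4.503e+09 = 6.838e-12 m³.
Mean depth h = V/A = 6.838e-12 / 2.283e-04 = 2.995e-08 m.

value=2.995e-08 m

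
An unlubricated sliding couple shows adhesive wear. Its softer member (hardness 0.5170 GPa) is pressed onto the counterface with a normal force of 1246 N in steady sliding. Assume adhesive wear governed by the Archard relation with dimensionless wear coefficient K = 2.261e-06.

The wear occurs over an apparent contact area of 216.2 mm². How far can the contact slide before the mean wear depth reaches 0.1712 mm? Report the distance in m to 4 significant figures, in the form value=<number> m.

The computation carries exact precision — the intermediates are displayed rounded; a lone final rounding: four significant digits.
Hardness H = 0.5170 GPa = 5.170e+08 Pa.
Contact area A = 216.2 mm² = 2.162e-04 m².
Depth limit h_lim = 0.1712 mm = 1.712e-04 m.
Restated in SI base units: W = 1246 N, H = 5.170e+08 Pa, K = 2.261e-06.
Volume at the limit: V_lim = h_lim·A = 1.712e-04 · 2.162e-04 = 3.701e-08 m³.
Life L = V_lim·H/(K·W) = 3.701e-08 · 5.170e+08 / (2.261e-06 · 1246) = 6793 m.

value=6793 m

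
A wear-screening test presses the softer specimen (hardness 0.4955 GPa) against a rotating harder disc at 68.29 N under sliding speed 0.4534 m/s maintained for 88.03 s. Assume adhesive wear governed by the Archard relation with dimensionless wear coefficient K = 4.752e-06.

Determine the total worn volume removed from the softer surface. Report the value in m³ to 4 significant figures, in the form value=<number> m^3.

The intermediates are displayed rounded; each operation runs at full float precision, and one final rounding to four significant figures.
Total distance L = v·t = 0.4534 m/s × 88.03 s = 39.91 m.
Hardness H = 0.4955 GPa = 4.955e+08 Pa.
Collected in SI base units: W = 68.29 N, H = 4.955e+08 Pa, K = 4.752e-06.
Archard relation: V = K·W·L/H = 4.752e-06 · 68.29 · 39.91 / 4.955e+08 = 2.614e-11 m³.

value=2.614e-11 m^3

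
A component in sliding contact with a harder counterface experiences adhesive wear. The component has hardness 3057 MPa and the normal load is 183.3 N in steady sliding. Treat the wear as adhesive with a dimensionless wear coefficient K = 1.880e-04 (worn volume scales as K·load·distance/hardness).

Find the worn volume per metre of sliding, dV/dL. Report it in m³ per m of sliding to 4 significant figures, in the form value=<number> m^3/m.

value=1.127e-11 m^3/m

All working math runs at full float precision. Printed values are rounded, and a single final rounding: 4 significant figures.
Hardness H = 3057 MPa = 3.057e+09 Pa.
Working in SI base units: W = 183.3 N, H = 3.057e+09 Pa, K = 1.880e-04.
Sliding wear rate dV/dL = K·W/H, so: 1.880e-04 · 183.3 / 3.057e+09 = 1.127e-11 m³/m.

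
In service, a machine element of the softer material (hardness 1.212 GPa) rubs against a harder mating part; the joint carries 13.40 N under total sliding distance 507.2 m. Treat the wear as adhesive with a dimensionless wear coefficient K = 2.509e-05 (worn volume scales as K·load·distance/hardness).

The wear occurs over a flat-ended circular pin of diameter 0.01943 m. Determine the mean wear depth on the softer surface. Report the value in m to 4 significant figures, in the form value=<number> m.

value=4.745e-07 m

Intermediates are displayed rounded. The algebra maintains full float precision; one last rounding: 4 significant digits.
Convert: Hardness H = 1.212 GPa = 1.212e+09 Pa.
Convert: Contact area A = π·d²/4 = π·(0.01943 m)²/4 = 2.965e-04 m².
As SI base values: W = 13.40 N, H = 1.212e+09 Pa, K = 2.509e-05.
Archard volume V = K·W·L/H = 2.509e-05 · 13.40 · 507.2 / 1.212e+09 = 1.407e-10 m³.
Average depth h = V/A = 1.407e-10 / 2.965e-04 = 4.745e-07 m.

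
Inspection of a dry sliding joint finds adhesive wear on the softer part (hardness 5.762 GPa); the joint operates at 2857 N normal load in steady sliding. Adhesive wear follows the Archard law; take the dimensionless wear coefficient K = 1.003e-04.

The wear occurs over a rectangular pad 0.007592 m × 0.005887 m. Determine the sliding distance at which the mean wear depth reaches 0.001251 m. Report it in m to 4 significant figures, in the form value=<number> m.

value=1124 m

All working math runs at full float precision. The intermediates are printed rounded; one last rounding: 4 significant figures.
Hardness H = 5.762 GPa = 5.762e+09 Pa.
Contact area A = 0.007592 m × 0.005887 m = 4.469e-05 m².
Collected in SI base units: W = 2857 N, H = 5.762e+09 Pa, K = 1.003e-04.
At the depth limit, V_lim = h_lim·A = 0.001251 · 4.469e-05 = 5.591e-08 m³.
So the life L = V_lim·H/(K·W) = 5.591e-08 · 5.762e+09 / (1.003e-04 · 2857) = 1124 m.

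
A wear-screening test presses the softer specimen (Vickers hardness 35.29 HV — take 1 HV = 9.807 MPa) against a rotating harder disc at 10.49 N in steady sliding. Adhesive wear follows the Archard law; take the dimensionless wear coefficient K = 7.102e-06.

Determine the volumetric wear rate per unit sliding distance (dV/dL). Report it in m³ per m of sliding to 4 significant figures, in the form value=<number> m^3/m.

value=2.153e-13 m^3/m

Every step runs at full float precision; the intermediates are shown rounded; a lone final rounding: four significant figures.
Convert: Hardness H = 35.29 HV × 9.807 MPa/HV = 346.1 MPa = 3.461e+08 Pa.
Expressed in SI base units: W = 10.49 N, H = 3.461e+08 Pa, K = 7.102e-06.
The wear rate dV/dL = K·W/H, so: 7.102e-06 · 10.49 / 3.461e+08 = 2.153e-13 m³/m.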